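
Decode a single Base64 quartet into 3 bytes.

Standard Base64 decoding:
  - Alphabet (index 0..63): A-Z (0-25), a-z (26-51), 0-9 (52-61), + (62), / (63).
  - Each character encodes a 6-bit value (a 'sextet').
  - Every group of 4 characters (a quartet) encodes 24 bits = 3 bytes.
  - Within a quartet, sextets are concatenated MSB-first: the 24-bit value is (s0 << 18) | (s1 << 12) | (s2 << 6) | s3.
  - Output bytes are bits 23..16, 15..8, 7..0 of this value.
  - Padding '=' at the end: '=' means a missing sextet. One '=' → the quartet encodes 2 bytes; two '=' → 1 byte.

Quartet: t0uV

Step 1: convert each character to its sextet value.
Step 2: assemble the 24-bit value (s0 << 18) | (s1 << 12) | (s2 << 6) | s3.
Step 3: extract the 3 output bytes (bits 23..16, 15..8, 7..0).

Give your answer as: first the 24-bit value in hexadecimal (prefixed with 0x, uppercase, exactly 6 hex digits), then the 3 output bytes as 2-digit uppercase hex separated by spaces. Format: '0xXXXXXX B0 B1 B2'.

Sextets: t=45, 0=52, u=46, V=21
24-bit: (45<<18) | (52<<12) | (46<<6) | 21
      = 0xB40000 | 0x034000 | 0x000B80 | 0x000015
      = 0xB74B95
Bytes: (v>>16)&0xFF=B7, (v>>8)&0xFF=4B, v&0xFF=95

Answer: 0xB74B95 B7 4B 95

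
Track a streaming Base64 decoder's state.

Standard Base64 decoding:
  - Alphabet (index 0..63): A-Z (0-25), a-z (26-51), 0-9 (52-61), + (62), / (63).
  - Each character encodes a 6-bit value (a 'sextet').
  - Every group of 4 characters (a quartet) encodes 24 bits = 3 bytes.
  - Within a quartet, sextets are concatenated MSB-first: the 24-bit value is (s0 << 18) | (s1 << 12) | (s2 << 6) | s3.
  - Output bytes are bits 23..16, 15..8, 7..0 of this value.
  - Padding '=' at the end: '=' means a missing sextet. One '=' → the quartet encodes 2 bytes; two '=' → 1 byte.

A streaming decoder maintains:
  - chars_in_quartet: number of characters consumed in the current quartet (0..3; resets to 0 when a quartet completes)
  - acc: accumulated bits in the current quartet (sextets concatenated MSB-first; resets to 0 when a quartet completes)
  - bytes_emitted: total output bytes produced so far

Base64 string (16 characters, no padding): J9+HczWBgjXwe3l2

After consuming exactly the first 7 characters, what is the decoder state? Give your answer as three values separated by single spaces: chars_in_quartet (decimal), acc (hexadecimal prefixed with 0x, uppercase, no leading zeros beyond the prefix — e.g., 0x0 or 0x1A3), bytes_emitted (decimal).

Answer: 3 0x1CCD6 3

Derivation:
After char 0 ('J'=9): chars_in_quartet=1 acc=0x9 bytes_emitted=0
After char 1 ('9'=61): chars_in_quartet=2 acc=0x27D bytes_emitted=0
After char 2 ('+'=62): chars_in_quartet=3 acc=0x9F7E bytes_emitted=0
After char 3 ('H'=7): chars_in_quartet=4 acc=0x27DF87 -> emit 27 DF 87, reset; bytes_emitted=3
After char 4 ('c'=28): chars_in_quartet=1 acc=0x1C bytes_emitted=3
After char 5 ('z'=51): chars_in_quartet=2 acc=0x733 bytes_emitted=3
After char 6 ('W'=22): chars_in_quartet=3 acc=0x1CCD6 bytes_emitted=3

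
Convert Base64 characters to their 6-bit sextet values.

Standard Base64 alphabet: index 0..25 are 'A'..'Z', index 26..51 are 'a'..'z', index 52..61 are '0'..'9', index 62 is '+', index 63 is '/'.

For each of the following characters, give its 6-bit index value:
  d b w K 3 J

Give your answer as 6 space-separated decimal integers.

'd': a..z range, 26 + ord('d') − ord('a') = 29
'b': a..z range, 26 + ord('b') − ord('a') = 27
'w': a..z range, 26 + ord('w') − ord('a') = 48
'K': A..Z range, ord('K') − ord('A') = 10
'3': 0..9 range, 52 + ord('3') − ord('0') = 55
'J': A..Z range, ord('J') − ord('A') = 9

Answer: 29 27 48 10 55 9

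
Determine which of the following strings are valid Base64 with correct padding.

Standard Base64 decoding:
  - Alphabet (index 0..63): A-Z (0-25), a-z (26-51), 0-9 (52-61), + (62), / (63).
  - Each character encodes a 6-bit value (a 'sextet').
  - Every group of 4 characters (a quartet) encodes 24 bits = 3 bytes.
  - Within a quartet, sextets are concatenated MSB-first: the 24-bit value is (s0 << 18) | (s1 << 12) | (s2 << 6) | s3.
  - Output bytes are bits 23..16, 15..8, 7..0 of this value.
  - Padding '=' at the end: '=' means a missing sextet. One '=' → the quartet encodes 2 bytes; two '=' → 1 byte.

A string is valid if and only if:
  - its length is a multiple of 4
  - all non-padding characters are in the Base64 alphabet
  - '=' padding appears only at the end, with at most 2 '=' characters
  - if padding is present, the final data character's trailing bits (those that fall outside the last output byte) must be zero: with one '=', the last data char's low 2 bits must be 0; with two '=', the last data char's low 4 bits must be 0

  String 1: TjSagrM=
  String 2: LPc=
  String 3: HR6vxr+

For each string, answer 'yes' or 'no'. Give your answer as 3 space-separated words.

Answer: yes yes no

Derivation:
String 1: 'TjSagrM=' → valid
String 2: 'LPc=' → valid
String 3: 'HR6vxr+' → invalid (len=7 not mult of 4)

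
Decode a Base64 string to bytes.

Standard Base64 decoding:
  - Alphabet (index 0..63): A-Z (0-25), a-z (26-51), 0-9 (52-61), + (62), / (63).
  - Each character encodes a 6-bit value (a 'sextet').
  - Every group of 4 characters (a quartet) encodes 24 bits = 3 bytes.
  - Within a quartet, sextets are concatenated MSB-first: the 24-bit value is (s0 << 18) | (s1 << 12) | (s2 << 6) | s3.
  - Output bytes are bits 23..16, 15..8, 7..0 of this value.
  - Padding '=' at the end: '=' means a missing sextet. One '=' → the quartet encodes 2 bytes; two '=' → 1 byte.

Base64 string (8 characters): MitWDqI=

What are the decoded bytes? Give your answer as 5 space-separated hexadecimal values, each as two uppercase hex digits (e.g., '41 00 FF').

After char 0 ('M'=12): chars_in_quartet=1 acc=0xC bytes_emitted=0
After char 1 ('i'=34): chars_in_quartet=2 acc=0x322 bytes_emitted=0
After char 2 ('t'=45): chars_in_quartet=3 acc=0xC8AD bytes_emitted=0
After char 3 ('W'=22): chars_in_quartet=4 acc=0x322B56 -> emit 32 2B 56, reset; bytes_emitted=3
After char 4 ('D'=3): chars_in_quartet=1 acc=0x3 bytes_emitted=3
After char 5 ('q'=42): chars_in_quartet=2 acc=0xEA bytes_emitted=3
After char 6 ('I'=8): chars_in_quartet=3 acc=0x3A88 bytes_emitted=3
Padding '=': partial quartet acc=0x3A88 -> emit 0E A2; bytes_emitted=5

Answer: 32 2B 56 0E A2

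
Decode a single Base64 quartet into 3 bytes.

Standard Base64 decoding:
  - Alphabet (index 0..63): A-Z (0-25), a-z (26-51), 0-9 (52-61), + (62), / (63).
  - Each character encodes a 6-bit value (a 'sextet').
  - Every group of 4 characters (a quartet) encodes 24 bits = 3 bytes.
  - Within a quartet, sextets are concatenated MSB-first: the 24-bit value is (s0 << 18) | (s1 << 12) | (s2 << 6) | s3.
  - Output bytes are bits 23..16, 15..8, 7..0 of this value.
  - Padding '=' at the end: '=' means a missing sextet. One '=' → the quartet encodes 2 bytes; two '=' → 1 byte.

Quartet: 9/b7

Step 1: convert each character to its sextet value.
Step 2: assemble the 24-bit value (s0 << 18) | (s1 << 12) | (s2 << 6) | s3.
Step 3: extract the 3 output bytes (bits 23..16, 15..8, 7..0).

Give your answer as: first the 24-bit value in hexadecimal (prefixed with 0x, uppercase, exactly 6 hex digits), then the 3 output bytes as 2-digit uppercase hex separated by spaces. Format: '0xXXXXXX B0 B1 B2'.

Answer: 0xF7F6FB F7 F6 FB

Derivation:
Sextets: 9=61, /=63, b=27, 7=59
24-bit: (61<<18) | (63<<12) | (27<<6) | 59
      = 0xF40000 | 0x03F000 | 0x0006C0 | 0x00003B
      = 0xF7F6FB
Bytes: (v>>16)&0xFF=F7, (v>>8)&0xFF=F6, v&0xFF=FB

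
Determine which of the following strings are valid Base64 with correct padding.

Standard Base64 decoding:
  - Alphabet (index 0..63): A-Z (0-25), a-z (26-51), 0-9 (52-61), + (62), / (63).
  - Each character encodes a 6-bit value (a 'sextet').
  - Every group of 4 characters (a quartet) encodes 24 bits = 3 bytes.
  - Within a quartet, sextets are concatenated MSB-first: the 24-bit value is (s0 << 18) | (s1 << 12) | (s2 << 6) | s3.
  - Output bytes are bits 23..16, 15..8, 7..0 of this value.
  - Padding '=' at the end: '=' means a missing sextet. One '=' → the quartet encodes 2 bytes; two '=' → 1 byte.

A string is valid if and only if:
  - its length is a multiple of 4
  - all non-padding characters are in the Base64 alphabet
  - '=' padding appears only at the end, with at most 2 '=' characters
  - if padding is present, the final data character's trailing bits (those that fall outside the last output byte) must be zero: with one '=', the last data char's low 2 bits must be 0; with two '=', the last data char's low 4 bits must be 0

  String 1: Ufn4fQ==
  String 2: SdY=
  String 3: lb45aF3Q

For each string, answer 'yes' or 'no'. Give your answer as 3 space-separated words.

String 1: 'Ufn4fQ==' → valid
String 2: 'SdY=' → valid
String 3: 'lb45aF3Q' → valid

Answer: yes yes yes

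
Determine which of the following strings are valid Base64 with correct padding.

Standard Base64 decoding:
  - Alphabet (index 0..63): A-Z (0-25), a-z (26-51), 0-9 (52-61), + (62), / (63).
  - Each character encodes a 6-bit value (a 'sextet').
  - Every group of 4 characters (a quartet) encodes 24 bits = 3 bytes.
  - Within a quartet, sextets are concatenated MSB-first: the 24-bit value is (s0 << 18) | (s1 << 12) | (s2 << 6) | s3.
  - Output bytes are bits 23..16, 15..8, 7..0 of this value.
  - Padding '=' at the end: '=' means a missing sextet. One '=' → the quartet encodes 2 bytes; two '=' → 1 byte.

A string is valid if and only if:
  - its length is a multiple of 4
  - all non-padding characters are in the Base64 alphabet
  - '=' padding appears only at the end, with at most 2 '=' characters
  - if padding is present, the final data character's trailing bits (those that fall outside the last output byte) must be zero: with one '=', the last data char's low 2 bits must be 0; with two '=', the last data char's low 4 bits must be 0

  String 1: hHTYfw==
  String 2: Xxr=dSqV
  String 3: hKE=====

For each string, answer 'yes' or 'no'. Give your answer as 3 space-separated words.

String 1: 'hHTYfw==' → valid
String 2: 'Xxr=dSqV' → invalid (bad char(s): ['=']; '=' in middle)
String 3: 'hKE=====' → invalid (5 pad chars (max 2))

Answer: yes no no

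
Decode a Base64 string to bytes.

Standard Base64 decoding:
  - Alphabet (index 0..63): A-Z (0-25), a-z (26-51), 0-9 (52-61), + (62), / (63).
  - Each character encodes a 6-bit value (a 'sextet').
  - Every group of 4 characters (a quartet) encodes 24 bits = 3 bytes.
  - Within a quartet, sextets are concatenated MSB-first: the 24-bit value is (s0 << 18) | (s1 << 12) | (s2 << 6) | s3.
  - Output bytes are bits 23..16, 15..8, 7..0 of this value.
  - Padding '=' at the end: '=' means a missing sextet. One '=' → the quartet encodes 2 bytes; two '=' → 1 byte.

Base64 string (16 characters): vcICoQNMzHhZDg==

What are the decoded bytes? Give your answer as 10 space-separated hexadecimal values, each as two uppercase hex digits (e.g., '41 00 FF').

Answer: BD C2 02 A1 03 4C CC 78 59 0E

Derivation:
After char 0 ('v'=47): chars_in_quartet=1 acc=0x2F bytes_emitted=0
After char 1 ('c'=28): chars_in_quartet=2 acc=0xBDC bytes_emitted=0
After char 2 ('I'=8): chars_in_quartet=3 acc=0x2F708 bytes_emitted=0
After char 3 ('C'=2): chars_in_quartet=4 acc=0xBDC202 -> emit BD C2 02, reset; bytes_emitted=3
After char 4 ('o'=40): chars_in_quartet=1 acc=0x28 bytes_emitted=3
After char 5 ('Q'=16): chars_in_quartet=2 acc=0xA10 bytes_emitted=3
After char 6 ('N'=13): chars_in_quartet=3 acc=0x2840D bytes_emitted=3
After char 7 ('M'=12): chars_in_quartet=4 acc=0xA1034C -> emit A1 03 4C, reset; bytes_emitted=6
After char 8 ('z'=51): chars_in_quartet=1 acc=0x33 bytes_emitted=6
After char 9 ('H'=7): chars_in_quartet=2 acc=0xCC7 bytes_emitted=6
After char 10 ('h'=33): chars_in_quartet=3 acc=0x331E1 bytes_emitted=6
After char 11 ('Z'=25): chars_in_quartet=4 acc=0xCC7859 -> emit CC 78 59, reset; bytes_emitted=9
After char 12 ('D'=3): chars_in_quartet=1 acc=0x3 bytes_emitted=9
After char 13 ('g'=32): chars_in_quartet=2 acc=0xE0 bytes_emitted=9
Padding '==': partial quartet acc=0xE0 -> emit 0E; bytes_emitted=10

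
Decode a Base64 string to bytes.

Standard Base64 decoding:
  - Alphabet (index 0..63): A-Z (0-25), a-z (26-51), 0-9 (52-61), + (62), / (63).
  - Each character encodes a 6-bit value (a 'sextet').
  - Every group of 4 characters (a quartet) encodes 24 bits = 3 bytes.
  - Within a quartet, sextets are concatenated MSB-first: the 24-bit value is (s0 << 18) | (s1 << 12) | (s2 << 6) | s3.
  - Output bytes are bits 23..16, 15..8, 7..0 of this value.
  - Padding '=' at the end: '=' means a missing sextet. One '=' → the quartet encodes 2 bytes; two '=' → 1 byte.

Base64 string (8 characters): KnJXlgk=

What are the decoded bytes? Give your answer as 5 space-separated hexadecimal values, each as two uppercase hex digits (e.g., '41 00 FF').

Answer: 2A 72 57 96 09

Derivation:
After char 0 ('K'=10): chars_in_quartet=1 acc=0xA bytes_emitted=0
After char 1 ('n'=39): chars_in_quartet=2 acc=0x2A7 bytes_emitted=0
After char 2 ('J'=9): chars_in_quartet=3 acc=0xA9C9 bytes_emitted=0
After char 3 ('X'=23): chars_in_quartet=4 acc=0x2A7257 -> emit 2A 72 57, reset; bytes_emitted=3
After char 4 ('l'=37): chars_in_quartet=1 acc=0x25 bytes_emitted=3
After char 5 ('g'=32): chars_in_quartet=2 acc=0x960 bytes_emitted=3
After char 6 ('k'=36): chars_in_quartet=3 acc=0x25824 bytes_emitted=3
Padding '=': partial quartet acc=0x25824 -> emit 96 09; bytes_emitted=5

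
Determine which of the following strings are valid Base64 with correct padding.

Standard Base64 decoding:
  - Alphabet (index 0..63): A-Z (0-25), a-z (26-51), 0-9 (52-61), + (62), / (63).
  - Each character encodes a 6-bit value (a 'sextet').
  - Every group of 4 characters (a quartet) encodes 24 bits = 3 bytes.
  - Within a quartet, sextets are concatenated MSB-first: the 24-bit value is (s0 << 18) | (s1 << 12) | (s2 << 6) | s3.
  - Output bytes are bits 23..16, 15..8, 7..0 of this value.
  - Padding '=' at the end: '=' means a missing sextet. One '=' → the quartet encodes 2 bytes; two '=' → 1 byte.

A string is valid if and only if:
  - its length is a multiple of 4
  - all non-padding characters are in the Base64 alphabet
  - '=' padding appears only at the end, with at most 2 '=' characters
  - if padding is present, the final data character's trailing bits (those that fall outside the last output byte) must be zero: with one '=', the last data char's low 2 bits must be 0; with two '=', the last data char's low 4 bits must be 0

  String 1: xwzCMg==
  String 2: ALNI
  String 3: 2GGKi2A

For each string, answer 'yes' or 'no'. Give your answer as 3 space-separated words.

String 1: 'xwzCMg==' → valid
String 2: 'ALNI' → valid
String 3: '2GGKi2A' → invalid (len=7 not mult of 4)

Answer: yes yes no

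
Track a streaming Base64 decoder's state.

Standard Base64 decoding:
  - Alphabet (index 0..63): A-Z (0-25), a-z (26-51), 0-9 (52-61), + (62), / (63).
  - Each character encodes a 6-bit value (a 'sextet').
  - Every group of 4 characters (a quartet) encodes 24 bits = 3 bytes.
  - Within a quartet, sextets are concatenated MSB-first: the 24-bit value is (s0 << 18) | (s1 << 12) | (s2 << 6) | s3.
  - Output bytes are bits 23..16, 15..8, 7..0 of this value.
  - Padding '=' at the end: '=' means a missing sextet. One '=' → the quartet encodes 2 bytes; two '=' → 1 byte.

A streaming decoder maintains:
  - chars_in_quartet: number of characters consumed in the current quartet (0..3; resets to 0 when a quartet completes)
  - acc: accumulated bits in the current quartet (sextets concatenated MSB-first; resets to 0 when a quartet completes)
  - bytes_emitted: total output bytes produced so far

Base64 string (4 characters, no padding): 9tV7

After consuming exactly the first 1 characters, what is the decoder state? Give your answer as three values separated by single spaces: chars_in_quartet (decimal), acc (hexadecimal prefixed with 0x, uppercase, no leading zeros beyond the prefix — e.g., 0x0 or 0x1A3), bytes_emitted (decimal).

After char 0 ('9'=61): chars_in_quartet=1 acc=0x3D bytes_emitted=0

Answer: 1 0x3D 0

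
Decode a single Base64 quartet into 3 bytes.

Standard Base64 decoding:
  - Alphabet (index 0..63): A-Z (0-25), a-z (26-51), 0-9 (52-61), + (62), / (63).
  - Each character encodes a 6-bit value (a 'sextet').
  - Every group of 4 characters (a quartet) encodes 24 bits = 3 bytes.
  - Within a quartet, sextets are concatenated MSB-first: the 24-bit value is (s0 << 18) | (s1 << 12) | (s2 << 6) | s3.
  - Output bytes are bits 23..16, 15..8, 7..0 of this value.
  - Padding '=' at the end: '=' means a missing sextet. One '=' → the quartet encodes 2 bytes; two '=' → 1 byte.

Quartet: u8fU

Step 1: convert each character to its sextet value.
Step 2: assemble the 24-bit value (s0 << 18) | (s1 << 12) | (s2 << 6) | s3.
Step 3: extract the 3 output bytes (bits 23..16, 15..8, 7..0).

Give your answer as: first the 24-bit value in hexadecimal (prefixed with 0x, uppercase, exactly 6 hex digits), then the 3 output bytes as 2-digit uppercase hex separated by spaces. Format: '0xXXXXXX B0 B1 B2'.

Answer: 0xBBC7D4 BB C7 D4

Derivation:
Sextets: u=46, 8=60, f=31, U=20
24-bit: (46<<18) | (60<<12) | (31<<6) | 20
      = 0xB80000 | 0x03C000 | 0x0007C0 | 0x000014
      = 0xBBC7D4
Bytes: (v>>16)&0xFF=BB, (v>>8)&0xFF=C7, v&0xFF=D4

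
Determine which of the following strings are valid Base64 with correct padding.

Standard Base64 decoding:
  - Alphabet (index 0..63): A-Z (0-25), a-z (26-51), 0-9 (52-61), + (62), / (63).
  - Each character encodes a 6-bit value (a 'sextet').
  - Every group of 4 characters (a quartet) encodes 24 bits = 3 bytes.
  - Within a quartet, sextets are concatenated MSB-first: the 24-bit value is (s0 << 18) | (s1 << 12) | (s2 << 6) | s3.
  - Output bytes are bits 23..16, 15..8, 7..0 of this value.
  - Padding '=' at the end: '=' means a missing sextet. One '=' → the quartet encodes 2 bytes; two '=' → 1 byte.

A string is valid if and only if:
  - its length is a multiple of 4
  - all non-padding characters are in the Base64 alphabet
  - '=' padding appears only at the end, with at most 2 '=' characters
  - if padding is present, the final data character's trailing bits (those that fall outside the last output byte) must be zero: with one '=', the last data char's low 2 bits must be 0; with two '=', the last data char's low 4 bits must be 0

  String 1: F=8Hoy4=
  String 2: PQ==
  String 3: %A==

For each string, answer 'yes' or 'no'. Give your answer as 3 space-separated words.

Answer: no yes no

Derivation:
String 1: 'F=8Hoy4=' → invalid (bad char(s): ['=']; '=' in middle)
String 2: 'PQ==' → valid
String 3: '%A==' → invalid (bad char(s): ['%'])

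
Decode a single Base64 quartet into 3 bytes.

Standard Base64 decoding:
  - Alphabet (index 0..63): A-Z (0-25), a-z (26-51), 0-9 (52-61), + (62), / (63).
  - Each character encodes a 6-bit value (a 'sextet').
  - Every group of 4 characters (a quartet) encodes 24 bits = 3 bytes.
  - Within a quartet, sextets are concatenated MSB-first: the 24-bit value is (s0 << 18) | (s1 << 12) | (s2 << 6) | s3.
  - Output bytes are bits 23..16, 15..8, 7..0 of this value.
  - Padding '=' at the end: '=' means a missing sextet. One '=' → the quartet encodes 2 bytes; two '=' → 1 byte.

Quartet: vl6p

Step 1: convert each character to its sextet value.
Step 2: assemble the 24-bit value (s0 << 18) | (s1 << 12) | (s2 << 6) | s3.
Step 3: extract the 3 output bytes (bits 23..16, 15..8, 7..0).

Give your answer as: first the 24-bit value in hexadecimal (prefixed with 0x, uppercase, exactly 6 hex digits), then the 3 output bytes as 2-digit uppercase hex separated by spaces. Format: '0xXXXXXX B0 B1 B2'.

Answer: 0xBE5EA9 BE 5E A9

Derivation:
Sextets: v=47, l=37, 6=58, p=41
24-bit: (47<<18) | (37<<12) | (58<<6) | 41
      = 0xBC0000 | 0x025000 | 0x000E80 | 0x000029
      = 0xBE5EA9
Bytes: (v>>16)&0xFF=BE, (v>>8)&0xFF=5E, v&0xFF=A9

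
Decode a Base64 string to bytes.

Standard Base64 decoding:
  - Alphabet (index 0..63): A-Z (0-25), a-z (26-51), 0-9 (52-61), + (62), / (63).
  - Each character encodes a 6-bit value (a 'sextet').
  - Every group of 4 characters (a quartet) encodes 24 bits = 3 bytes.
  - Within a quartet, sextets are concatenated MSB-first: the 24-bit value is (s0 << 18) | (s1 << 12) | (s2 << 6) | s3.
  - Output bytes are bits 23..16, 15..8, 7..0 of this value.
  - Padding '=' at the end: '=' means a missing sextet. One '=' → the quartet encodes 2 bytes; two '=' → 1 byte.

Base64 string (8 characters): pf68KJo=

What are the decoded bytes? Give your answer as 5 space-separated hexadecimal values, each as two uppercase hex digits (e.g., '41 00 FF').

After char 0 ('p'=41): chars_in_quartet=1 acc=0x29 bytes_emitted=0
After char 1 ('f'=31): chars_in_quartet=2 acc=0xA5F bytes_emitted=0
After char 2 ('6'=58): chars_in_quartet=3 acc=0x297FA bytes_emitted=0
After char 3 ('8'=60): chars_in_quartet=4 acc=0xA5FEBC -> emit A5 FE BC, reset; bytes_emitted=3
After char 4 ('K'=10): chars_in_quartet=1 acc=0xA bytes_emitted=3
After char 5 ('J'=9): chars_in_quartet=2 acc=0x289 bytes_emitted=3
After char 6 ('o'=40): chars_in_quartet=3 acc=0xA268 bytes_emitted=3
Padding '=': partial quartet acc=0xA268 -> emit 28 9A; bytes_emitted=5

Answer: A5 FE BC 28 9A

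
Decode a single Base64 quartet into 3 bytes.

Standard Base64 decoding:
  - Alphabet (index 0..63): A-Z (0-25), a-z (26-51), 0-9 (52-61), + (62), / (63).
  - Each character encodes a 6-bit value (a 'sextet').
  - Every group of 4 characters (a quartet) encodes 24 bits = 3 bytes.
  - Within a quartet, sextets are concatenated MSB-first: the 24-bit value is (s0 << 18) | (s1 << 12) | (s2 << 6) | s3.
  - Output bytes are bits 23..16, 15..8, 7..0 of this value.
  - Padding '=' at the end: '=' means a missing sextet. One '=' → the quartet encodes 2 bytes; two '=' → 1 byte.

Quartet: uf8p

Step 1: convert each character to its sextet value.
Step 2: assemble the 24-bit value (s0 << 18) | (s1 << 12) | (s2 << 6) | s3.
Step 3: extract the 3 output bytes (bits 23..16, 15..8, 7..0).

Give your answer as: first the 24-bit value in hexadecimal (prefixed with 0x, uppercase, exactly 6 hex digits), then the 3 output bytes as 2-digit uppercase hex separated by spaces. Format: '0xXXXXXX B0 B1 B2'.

Sextets: u=46, f=31, 8=60, p=41
24-bit: (46<<18) | (31<<12) | (60<<6) | 41
      = 0xB80000 | 0x01F000 | 0x000F00 | 0x000029
      = 0xB9FF29
Bytes: (v>>16)&0xFF=B9, (v>>8)&0xFF=FF, v&0xFF=29

Answer: 0xB9FF29 B9 FF 29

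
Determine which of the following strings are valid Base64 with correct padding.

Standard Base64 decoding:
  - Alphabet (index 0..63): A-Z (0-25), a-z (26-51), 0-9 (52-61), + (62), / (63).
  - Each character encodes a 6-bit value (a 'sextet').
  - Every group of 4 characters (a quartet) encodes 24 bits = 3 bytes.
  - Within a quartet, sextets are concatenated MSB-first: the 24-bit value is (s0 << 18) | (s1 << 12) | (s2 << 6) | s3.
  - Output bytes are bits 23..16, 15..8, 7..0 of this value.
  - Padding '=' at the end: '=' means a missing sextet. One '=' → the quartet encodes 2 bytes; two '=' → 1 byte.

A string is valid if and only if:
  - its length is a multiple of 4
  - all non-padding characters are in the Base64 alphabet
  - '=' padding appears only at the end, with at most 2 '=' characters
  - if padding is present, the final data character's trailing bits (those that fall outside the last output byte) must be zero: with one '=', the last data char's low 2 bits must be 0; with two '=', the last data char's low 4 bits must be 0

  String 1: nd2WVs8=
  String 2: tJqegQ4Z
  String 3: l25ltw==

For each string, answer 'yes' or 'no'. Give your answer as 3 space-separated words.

Answer: yes yes yes

Derivation:
String 1: 'nd2WVs8=' → valid
String 2: 'tJqegQ4Z' → valid
String 3: 'l25ltw==' → valid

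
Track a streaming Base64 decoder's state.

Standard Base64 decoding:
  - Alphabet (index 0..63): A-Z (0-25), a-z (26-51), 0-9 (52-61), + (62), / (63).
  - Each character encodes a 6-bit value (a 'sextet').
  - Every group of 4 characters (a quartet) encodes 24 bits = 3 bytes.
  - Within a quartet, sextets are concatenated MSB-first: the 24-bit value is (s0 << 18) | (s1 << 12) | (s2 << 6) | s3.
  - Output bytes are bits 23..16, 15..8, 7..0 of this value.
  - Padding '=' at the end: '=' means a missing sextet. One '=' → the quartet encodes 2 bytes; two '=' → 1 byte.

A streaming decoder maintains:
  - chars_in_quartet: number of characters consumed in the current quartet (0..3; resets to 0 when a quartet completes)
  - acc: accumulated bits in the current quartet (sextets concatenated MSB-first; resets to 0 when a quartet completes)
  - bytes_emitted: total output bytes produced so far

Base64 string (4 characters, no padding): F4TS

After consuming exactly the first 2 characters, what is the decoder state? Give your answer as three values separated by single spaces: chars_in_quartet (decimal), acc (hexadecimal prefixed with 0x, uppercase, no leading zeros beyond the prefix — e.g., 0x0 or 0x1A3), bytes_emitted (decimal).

Answer: 2 0x178 0

Derivation:
After char 0 ('F'=5): chars_in_quartet=1 acc=0x5 bytes_emitted=0
After char 1 ('4'=56): chars_in_quartet=2 acc=0x178 bytes_emitted=0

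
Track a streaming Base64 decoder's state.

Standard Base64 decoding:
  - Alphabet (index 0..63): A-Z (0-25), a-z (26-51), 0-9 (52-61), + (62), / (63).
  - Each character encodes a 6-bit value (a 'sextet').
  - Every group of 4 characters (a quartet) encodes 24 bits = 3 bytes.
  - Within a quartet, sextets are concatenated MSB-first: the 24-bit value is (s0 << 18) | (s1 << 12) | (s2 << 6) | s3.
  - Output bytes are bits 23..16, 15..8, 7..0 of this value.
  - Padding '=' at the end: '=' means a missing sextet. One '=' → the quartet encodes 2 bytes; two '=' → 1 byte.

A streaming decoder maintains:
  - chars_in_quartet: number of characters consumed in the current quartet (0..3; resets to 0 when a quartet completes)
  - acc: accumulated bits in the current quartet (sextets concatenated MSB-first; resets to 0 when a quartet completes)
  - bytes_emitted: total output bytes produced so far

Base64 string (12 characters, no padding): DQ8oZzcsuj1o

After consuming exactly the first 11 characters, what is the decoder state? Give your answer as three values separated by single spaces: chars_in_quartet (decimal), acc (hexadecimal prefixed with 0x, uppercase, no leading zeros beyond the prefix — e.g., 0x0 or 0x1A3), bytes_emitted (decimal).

Answer: 3 0x2E8F5 6

Derivation:
After char 0 ('D'=3): chars_in_quartet=1 acc=0x3 bytes_emitted=0
After char 1 ('Q'=16): chars_in_quartet=2 acc=0xD0 bytes_emitted=0
After char 2 ('8'=60): chars_in_quartet=3 acc=0x343C bytes_emitted=0
After char 3 ('o'=40): chars_in_quartet=4 acc=0xD0F28 -> emit 0D 0F 28, reset; bytes_emitted=3
After char 4 ('Z'=25): chars_in_quartet=1 acc=0x19 bytes_emitted=3
After char 5 ('z'=51): chars_in_quartet=2 acc=0x673 bytes_emitted=3
After char 6 ('c'=28): chars_in_quartet=3 acc=0x19CDC bytes_emitted=3
After char 7 ('s'=44): chars_in_quartet=4 acc=0x67372C -> emit 67 37 2C, reset; bytes_emitted=6
After char 8 ('u'=46): chars_in_quartet=1 acc=0x2E bytes_emitted=6
After char 9 ('j'=35): chars_in_quartet=2 acc=0xBA3 bytes_emitted=6
After char 10 ('1'=53): chars_in_quartet=3 acc=0x2E8F5 bytes_emitted=6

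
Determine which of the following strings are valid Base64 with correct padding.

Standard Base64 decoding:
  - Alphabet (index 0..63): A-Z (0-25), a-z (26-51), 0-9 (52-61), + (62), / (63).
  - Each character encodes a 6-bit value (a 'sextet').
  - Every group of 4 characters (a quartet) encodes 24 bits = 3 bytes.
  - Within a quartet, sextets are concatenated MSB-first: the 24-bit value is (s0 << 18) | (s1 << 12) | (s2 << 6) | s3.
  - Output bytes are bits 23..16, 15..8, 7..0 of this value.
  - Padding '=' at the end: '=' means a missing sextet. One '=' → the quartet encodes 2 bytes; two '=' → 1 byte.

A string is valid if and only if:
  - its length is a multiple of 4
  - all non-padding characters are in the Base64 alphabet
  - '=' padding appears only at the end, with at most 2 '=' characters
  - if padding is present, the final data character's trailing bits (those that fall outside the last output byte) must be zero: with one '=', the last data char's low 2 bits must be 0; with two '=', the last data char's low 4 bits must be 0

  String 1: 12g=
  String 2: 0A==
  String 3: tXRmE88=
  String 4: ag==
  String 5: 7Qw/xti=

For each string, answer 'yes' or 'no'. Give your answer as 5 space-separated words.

String 1: '12g=' → valid
String 2: '0A==' → valid
String 3: 'tXRmE88=' → valid
String 4: 'ag==' → valid
String 5: '7Qw/xti=' → invalid (bad trailing bits)

Answer: yes yes yes yes no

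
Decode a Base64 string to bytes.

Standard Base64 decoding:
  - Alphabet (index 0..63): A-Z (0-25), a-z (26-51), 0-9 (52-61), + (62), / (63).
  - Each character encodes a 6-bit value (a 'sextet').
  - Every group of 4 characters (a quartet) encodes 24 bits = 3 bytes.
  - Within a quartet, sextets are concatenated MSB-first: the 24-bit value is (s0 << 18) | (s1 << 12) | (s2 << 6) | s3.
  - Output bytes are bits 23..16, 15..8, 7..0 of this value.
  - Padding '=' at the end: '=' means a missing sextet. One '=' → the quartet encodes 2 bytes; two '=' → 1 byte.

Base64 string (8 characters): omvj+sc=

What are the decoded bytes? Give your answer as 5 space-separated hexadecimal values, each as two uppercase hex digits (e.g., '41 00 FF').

Answer: A2 6B E3 FA C7

Derivation:
After char 0 ('o'=40): chars_in_quartet=1 acc=0x28 bytes_emitted=0
After char 1 ('m'=38): chars_in_quartet=2 acc=0xA26 bytes_emitted=0
After char 2 ('v'=47): chars_in_quartet=3 acc=0x289AF bytes_emitted=0
After char 3 ('j'=35): chars_in_quartet=4 acc=0xA26BE3 -> emit A2 6B E3, reset; bytes_emitted=3
After char 4 ('+'=62): chars_in_quartet=1 acc=0x3E bytes_emitted=3
After char 5 ('s'=44): chars_in_quartet=2 acc=0xFAC bytes_emitted=3
After char 6 ('c'=28): chars_in_quartet=3 acc=0x3EB1C bytes_emitted=3
Padding '=': partial quartet acc=0x3EB1C -> emit FA C7; bytes_emitted=5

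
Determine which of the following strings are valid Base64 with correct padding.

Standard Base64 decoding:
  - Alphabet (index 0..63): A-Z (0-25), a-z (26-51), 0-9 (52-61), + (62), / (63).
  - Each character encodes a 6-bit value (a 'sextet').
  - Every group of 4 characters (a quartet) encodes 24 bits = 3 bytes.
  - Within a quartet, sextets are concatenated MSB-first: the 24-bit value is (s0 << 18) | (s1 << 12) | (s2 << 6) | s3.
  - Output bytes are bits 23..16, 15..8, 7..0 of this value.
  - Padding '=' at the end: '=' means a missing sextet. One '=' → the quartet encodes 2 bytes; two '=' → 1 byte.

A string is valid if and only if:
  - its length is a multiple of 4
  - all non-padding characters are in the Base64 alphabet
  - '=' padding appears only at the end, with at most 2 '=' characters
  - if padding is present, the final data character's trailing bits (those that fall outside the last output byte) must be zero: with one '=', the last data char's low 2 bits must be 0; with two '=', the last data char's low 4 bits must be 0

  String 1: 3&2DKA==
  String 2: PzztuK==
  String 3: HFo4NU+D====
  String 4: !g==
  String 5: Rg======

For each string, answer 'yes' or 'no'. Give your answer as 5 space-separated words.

Answer: no no no no no

Derivation:
String 1: '3&2DKA==' → invalid (bad char(s): ['&'])
String 2: 'PzztuK==' → invalid (bad trailing bits)
String 3: 'HFo4NU+D====' → invalid (4 pad chars (max 2))
String 4: '!g==' → invalid (bad char(s): ['!'])
String 5: 'Rg======' → invalid (6 pad chars (max 2))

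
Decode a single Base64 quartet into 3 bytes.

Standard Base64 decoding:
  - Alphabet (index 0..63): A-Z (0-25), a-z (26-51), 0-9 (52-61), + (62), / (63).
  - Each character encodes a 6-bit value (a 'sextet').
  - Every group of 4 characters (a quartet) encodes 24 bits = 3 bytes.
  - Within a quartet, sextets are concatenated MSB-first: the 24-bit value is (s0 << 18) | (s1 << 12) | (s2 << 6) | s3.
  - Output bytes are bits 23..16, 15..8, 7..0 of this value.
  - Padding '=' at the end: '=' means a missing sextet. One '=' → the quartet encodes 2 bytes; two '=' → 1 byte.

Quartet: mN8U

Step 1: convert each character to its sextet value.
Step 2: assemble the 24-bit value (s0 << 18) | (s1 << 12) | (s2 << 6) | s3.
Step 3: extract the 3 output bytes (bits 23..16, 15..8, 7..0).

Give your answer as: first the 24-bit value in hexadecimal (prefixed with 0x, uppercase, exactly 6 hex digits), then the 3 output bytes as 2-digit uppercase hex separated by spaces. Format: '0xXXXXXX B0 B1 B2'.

Sextets: m=38, N=13, 8=60, U=20
24-bit: (38<<18) | (13<<12) | (60<<6) | 20
      = 0x980000 | 0x00D000 | 0x000F00 | 0x000014
      = 0x98DF14
Bytes: (v>>16)&0xFF=98, (v>>8)&0xFF=DF, v&0xFF=14

Answer: 0x98DF14 98 DF 14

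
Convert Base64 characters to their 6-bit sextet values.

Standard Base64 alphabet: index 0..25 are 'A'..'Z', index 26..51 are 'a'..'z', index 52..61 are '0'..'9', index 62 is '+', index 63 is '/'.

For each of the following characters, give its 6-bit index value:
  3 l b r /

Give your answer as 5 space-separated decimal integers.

'3': 0..9 range, 52 + ord('3') − ord('0') = 55
'l': a..z range, 26 + ord('l') − ord('a') = 37
'b': a..z range, 26 + ord('b') − ord('a') = 27
'r': a..z range, 26 + ord('r') − ord('a') = 43
'/': index 63

Answer: 55 37 27 43 63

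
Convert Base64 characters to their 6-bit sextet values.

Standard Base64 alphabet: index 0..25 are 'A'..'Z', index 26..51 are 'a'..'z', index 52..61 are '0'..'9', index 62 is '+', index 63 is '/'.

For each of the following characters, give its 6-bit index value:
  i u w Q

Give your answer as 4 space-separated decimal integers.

Answer: 34 46 48 16

Derivation:
'i': a..z range, 26 + ord('i') − ord('a') = 34
'u': a..z range, 26 + ord('u') − ord('a') = 46
'w': a..z range, 26 + ord('w') − ord('a') = 48
'Q': A..Z range, ord('Q') − ord('A') = 16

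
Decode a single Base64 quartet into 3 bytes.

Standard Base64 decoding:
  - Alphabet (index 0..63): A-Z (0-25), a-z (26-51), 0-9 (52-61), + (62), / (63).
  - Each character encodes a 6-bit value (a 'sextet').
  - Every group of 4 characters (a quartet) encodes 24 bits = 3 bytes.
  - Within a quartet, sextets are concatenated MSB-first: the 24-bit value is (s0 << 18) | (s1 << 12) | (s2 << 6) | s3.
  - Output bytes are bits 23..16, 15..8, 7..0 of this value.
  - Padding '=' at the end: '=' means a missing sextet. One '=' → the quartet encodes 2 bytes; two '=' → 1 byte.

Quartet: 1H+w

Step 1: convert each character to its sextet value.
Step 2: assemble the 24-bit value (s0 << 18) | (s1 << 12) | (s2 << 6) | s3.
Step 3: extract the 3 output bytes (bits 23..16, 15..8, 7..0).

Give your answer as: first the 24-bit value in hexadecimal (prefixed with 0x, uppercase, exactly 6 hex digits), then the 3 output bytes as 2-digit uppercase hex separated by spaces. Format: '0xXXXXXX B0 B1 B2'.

Sextets: 1=53, H=7, +=62, w=48
24-bit: (53<<18) | (7<<12) | (62<<6) | 48
      = 0xD40000 | 0x007000 | 0x000F80 | 0x000030
      = 0xD47FB0
Bytes: (v>>16)&0xFF=D4, (v>>8)&0xFF=7F, v&0xFF=B0

Answer: 0xD47FB0 D4 7F B0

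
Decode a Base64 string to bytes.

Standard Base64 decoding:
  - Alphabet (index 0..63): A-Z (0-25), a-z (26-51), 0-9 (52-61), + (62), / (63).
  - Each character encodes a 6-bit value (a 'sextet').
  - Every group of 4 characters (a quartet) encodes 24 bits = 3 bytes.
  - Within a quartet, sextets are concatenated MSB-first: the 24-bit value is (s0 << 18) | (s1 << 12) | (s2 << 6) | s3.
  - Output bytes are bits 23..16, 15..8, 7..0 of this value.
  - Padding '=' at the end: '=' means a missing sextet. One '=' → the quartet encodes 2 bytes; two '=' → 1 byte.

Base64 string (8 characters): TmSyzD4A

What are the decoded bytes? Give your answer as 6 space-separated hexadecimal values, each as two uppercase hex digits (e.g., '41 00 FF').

Answer: 4E 64 B2 CC 3E 00

Derivation:
After char 0 ('T'=19): chars_in_quartet=1 acc=0x13 bytes_emitted=0
After char 1 ('m'=38): chars_in_quartet=2 acc=0x4E6 bytes_emitted=0
After char 2 ('S'=18): chars_in_quartet=3 acc=0x13992 bytes_emitted=0
After char 3 ('y'=50): chars_in_quartet=4 acc=0x4E64B2 -> emit 4E 64 B2, reset; bytes_emitted=3
After char 4 ('z'=51): chars_in_quartet=1 acc=0x33 bytes_emitted=3
After char 5 ('D'=3): chars_in_quartet=2 acc=0xCC3 bytes_emitted=3
After char 6 ('4'=56): chars_in_quartet=3 acc=0x330F8 bytes_emitted=3
After char 7 ('A'=0): chars_in_quartet=4 acc=0xCC3E00 -> emit CC 3E 00, reset; bytes_emitted=6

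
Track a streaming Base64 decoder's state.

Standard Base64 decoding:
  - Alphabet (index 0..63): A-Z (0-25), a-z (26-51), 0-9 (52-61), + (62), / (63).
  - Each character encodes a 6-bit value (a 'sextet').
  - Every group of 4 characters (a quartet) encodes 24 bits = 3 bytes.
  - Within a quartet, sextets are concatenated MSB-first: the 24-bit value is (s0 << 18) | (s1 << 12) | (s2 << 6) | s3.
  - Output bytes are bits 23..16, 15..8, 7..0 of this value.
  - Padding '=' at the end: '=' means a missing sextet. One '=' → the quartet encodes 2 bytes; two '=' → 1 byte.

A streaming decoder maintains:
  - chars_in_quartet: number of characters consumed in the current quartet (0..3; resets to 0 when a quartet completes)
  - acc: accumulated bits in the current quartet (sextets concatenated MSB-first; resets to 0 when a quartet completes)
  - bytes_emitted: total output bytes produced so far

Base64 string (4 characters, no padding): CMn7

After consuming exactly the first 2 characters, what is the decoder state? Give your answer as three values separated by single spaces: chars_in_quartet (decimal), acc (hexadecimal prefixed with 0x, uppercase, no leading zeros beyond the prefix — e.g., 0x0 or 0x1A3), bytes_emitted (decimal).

Answer: 2 0x8C 0

Derivation:
After char 0 ('C'=2): chars_in_quartet=1 acc=0x2 bytes_emitted=0
After char 1 ('M'=12): chars_in_quartet=2 acc=0x8C bytes_emitted=0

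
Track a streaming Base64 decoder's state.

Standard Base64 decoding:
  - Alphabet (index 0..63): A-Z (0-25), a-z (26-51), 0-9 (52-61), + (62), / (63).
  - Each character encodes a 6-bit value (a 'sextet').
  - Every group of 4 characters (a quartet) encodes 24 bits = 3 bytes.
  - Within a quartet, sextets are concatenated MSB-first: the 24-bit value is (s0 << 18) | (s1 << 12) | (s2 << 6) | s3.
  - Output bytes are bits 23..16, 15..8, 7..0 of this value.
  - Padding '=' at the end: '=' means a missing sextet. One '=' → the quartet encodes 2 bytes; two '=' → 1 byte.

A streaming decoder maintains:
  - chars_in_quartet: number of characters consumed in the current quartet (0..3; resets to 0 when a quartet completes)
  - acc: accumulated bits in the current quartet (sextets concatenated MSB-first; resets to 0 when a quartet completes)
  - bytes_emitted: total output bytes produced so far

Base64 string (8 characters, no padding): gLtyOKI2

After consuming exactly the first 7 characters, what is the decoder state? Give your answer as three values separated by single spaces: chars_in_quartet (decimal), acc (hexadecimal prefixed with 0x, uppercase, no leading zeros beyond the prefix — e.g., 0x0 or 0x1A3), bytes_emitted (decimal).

After char 0 ('g'=32): chars_in_quartet=1 acc=0x20 bytes_emitted=0
After char 1 ('L'=11): chars_in_quartet=2 acc=0x80B bytes_emitted=0
After char 2 ('t'=45): chars_in_quartet=3 acc=0x202ED bytes_emitted=0
After char 3 ('y'=50): chars_in_quartet=4 acc=0x80BB72 -> emit 80 BB 72, reset; bytes_emitted=3
After char 4 ('O'=14): chars_in_quartet=1 acc=0xE bytes_emitted=3
After char 5 ('K'=10): chars_in_quartet=2 acc=0x38A bytes_emitted=3
After char 6 ('I'=8): chars_in_quartet=3 acc=0xE288 bytes_emitted=3

Answer: 3 0xE288 3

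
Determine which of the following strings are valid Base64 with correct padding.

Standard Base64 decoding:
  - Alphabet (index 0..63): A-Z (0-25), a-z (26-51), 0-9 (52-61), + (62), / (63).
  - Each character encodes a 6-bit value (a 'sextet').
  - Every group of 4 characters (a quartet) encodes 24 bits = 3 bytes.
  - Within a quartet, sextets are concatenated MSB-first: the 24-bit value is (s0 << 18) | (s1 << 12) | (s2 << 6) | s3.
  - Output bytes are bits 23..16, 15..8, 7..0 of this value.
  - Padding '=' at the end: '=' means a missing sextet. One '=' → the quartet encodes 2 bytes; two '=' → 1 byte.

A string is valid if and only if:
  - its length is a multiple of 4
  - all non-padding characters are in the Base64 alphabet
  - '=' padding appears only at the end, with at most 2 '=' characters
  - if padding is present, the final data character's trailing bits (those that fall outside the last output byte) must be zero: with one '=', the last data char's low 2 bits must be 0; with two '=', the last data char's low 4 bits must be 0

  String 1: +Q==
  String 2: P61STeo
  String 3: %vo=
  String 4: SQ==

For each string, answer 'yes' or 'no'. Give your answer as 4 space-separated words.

Answer: yes no no yes

Derivation:
String 1: '+Q==' → valid
String 2: 'P61STeo' → invalid (len=7 not mult of 4)
String 3: '%vo=' → invalid (bad char(s): ['%'])
String 4: 'SQ==' → valid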